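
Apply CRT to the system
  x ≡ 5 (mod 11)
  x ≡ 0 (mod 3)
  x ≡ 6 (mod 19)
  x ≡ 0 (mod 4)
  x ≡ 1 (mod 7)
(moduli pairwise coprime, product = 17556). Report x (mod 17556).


Product of moduli M = 11 · 3 · 19 · 4 · 7 = 17556.
Merge one congruence at a time:
  Start: x ≡ 5 (mod 11).
  Combine with x ≡ 0 (mod 3); new modulus lcm = 33.
    Write x = 5 + 11·t and substitute into x ≡ 0 (mod 3): 11·t ≡ 0 − 5 = -5 (mod 3).
    Reduce coefficients mod 3: 2·t ≡ 1 (mod 3).
    The inverse of 2 mod 3 is 2 (since 2·2 = 4 = 1·3 + 1), so t ≡ 2·1 = 2 ≡ 2 (mod 3).
    Then x = 5 + 11·2 = 27, valid modulo lcm(11, 3) = 33: x ≡ 27 (mod 33).
  Combine with x ≡ 6 (mod 19); new modulus lcm = 627.
    Write x = 27 + 33·t and substitute into x ≡ 6 (mod 19): 33·t ≡ 6 − 27 = -21 (mod 19).
    Reduce coefficients mod 19: 14·t ≡ 17 (mod 19).
    The inverse of 14 mod 19 is 15 (since 14·15 = 210 = 11·19 + 1), so t ≡ 15·17 = 255 ≡ 8 (mod 19).
    Then x = 27 + 33·8 = 291, valid modulo lcm(33, 19) = 627: x ≡ 291 (mod 627).
  Combine with x ≡ 0 (mod 4); new modulus lcm = 2508.
    Write x = 291 + 627·t and substitute into x ≡ 0 (mod 4): 627·t ≡ 0 − 291 = -291 (mod 4).
    Reduce coefficients mod 4: 3·t ≡ 1 (mod 4).
    The inverse of 3 mod 4 is 3 (since 3·3 = 9 = 2·4 + 1), so t ≡ 3·1 = 3 ≡ 3 (mod 4).
    Then x = 291 + 627·3 = 2172, valid modulo lcm(627, 4) = 2508: x ≡ 2172 (mod 2508).
  Combine with x ≡ 1 (mod 7); new modulus lcm = 17556.
    Write x = 2172 + 2508·t and substitute into x ≡ 1 (mod 7): 2508·t ≡ 1 − 2172 = -2171 (mod 7).
    Reduce coefficients mod 7: 2·t ≡ 6 (mod 7).
    The inverse of 2 mod 7 is 4 (since 2·4 = 8 = 1·7 + 1), so t ≡ 4·6 = 24 ≡ 3 (mod 7).
    Then x = 2172 + 2508·3 = 9696, valid modulo lcm(2508, 7) = 17556: x ≡ 9696 (mod 17556).
Verify against each original: 9696 mod 11 = 5, 9696 mod 3 = 0, 9696 mod 19 = 6, 9696 mod 4 = 0, 9696 mod 7 = 1.

x ≡ 9696 (mod 17556).


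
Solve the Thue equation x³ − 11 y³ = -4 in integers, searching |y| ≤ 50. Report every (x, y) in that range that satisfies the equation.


The equation is x³ - 11y³ = -4. For fixed y, x³ = 11·y³ − 4, so a solution requires the RHS to be a perfect cube.
Strategy: iterate y from -50 to 50, compute RHS = 11·y³ − 4, and check whether it is a (positive or negative) perfect cube.
Check small values of y:
  y = 0: RHS = -4 is not a perfect cube.
  y = 1: RHS = 7 is not a perfect cube.
  y = -1: RHS = -15 is not a perfect cube.
  y = 2: RHS = 84 is not a perfect cube.
  y = -2: RHS = -92 is not a perfect cube.
  y = 3: RHS = 293 is not a perfect cube.
  y = -3: RHS = -301 is not a perfect cube.
Continuing the search up to |y| = 50 finds no solutions either.
No (x, y) in the scanned range satisfies the equation.

No integer solutions with |y| ≤ 50.


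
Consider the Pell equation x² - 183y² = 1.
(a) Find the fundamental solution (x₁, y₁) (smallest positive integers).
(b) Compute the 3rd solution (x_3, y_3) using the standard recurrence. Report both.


Step 1: Find the fundamental solution (x₁, y₁) of x² - 183y² = 1.
  Expand √183 as a continued fraction. a₀ = ⌊√183⌋ = 13; iterate m_{k+1} = d_k·a_k − m_k, d_{k+1} = (183 − m_{k+1}²)/d_k, a_{k+1} = ⌊(a₀ + m_{k+1})/d_{k+1}⌋ (starting m₀ = 0, d₀ = 1), with convergents p_k = a_k·p_{k-1} + p_{k-2}, q_k = a_k·q_{k-1} + q_{k-2} (p₋₁ = 1, q₋₁ = 0):
  k = 0: a₀ = 13; p₀/q₀ = 13/1; p₀² − 183·q₀² = 169 − 183 = -14.
  k = 1: m = 13, d = 14, a = ⌊(13 + 13)/14⌋ = 1; p/q = (1·13 + 1)/(1·1 + 0) = 14/1; p² − 183·q² = 196 − 183 = 13.
  k = 2: m = 1, d = 13, a = ⌊(13 + 1)/13⌋ = 1; p/q = (1·14 + 13)/(1·1 + 1) = 27/2; p² − 183·q² = 729 − 732 = -3.
  k = 3: m = 12, d = 3, a = ⌊(13 + 12)/3⌋ = 8; p/q = (8·27 + 14)/(8·2 + 1) = 230/17; p² − 183·q² = 52900 − 52887 = 13.
  k = 4: m = 12, d = 13, a = ⌊(13 + 12)/13⌋ = 1; p/q = (1·230 + 27)/(1·17 + 2) = 257/19; p² − 183·q² = 66049 − 66063 = -14.
  k = 5: m = 1, d = 14, a = ⌊(13 + 1)/14⌋ = 1; p/q = (1·257 + 230)/(1·19 + 17) = 487/36; p² − 183·q² = 237169 − 237168 = 1.
  The first convergent with p² − 183·q² = 1 gives the fundamental solution (x₁, y₁) = (487, 36).
Step 2: Apply the recurrence (x_{n+1}, y_{n+1}) = (x₁x_n + 183y₁y_n, x₁y_n + y₁x_n) repeatedly.
  From (x_1, y_1) = (487, 36): x_2 = 487·487 + 183·36·36 = 474337; y_2 = 487·36 + 36·487 = 35064.
  From (x_2, y_2) = (474337, 35064): x_3 = 487·474337 + 183·36·35064 = 462003751; y_3 = 487·35064 + 36·474337 = 34152300.
Step 3: Verify x_3² - 183·y_3² = 213447465938070001 - 213447465938070000 = 1 (should be 1). ✓

(x_1, y_1) = (487, 36); (x_3, y_3) = (462003751, 34152300).


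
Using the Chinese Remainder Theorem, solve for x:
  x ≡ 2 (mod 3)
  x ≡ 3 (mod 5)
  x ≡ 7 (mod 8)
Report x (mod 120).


Moduli 3, 5, 8 are pairwise coprime; by CRT there is a unique solution modulo M = 3 · 5 · 8 = 120.
Solve pairwise, accumulating the modulus:
  Start with x ≡ 2 (mod 3).
  Combine with x ≡ 3 (mod 5): since gcd(3, 5) = 1, we get a unique residue mod 15.
    Write x = 2 + 3·t and substitute into x ≡ 3 (mod 5): 3·t ≡ 3 − 2 = 1 (mod 5).
    The inverse of 3 mod 5 is 2 (since 3·2 = 6 = 1·5 + 1), so t ≡ 2·1 = 2 ≡ 2 (mod 5).
    Then x = 2 + 3·2 = 8, valid modulo lcm(3, 5) = 15: x ≡ 8 (mod 15).
  Combine with x ≡ 7 (mod 8): since gcd(15, 8) = 1, we get a unique residue mod 120.
    Write x = 8 + 15·t and substitute into x ≡ 7 (mod 8): 15·t ≡ 7 − 8 = -1 (mod 8).
    Reduce coefficients mod 8: 7·t ≡ 7 (mod 8).
    The inverse of 7 mod 8 is 7 (since 7·7 = 49 = 6·8 + 1), so t ≡ 7·7 = 49 ≡ 1 (mod 8).
    Then x = 8 + 15·1 = 23, valid modulo lcm(15, 8) = 120: x ≡ 23 (mod 120).
Verify: 23 mod 3 = 2 ✓, 23 mod 5 = 3 ✓, 23 mod 8 = 7 ✓.

x ≡ 23 (mod 120).


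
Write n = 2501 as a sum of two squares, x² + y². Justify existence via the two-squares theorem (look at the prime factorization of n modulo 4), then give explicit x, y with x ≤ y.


Step 1: Factor n = 2501 = 41 · 61.
Step 2: Check the mod-4 condition on each prime factor: 41 ≡ 1 (mod 4), exponent 1; 61 ≡ 1 (mod 4), exponent 1.
All primes ≡ 3 (mod 4) appear to even exponent (or don't appear), so by the two-squares theorem n IS expressible as a sum of two squares.
Step 3: Build a representation. Here n = 41 · 61 is a product of primes ≡ 1 (mod 4). Each prime p ≡ 1 (mod 4) is itself a sum of two squares; find a² by testing p − a² for a perfect square:
  41: 41 − 1² = 40, 41 − 2² = 37, 41 − 3² = 32, 41 − 4² = 25 = 5² ⇒ 41 = 4² + 5².
  61: 61 − 1² = 60, 61 − 2² = 57, 61 − 3² = 52, 61 − 4² = 45, 61 − 5² = 36 = 6² ⇒ 61 = 5² + 6².
  Combine using the Brahmagupta–Fibonacci identity (a² + b²)(c² + d²) = (ac − bd)² + (ad + bc)² = (ac + bd)² + (ad − bc)²:
  41 · 61 = 2501: from (4² + 5²)(5² + 6²), take (4·5 − 5·6, 4·6 + 5·5) = (20 − 30, 24 + 25) = (-10, 49); dropping signs (only squares matter) gives (10, 49); check 10² + 49² = 100 + 2401 = 2501 ✓.
Step 4: Order so x ≤ y and verify: 10² + 49² = 100 + 2401 = 2501 = n. ✓

n = 2501 = 10² + 49² (one valid representation with x ≤ y).


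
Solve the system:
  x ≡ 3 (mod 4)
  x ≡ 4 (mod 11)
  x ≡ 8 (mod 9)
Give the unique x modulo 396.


Moduli 4, 11, 9 are pairwise coprime; by CRT there is a unique solution modulo M = 4 · 11 · 9 = 396.
Solve pairwise, accumulating the modulus:
  Start with x ≡ 3 (mod 4).
  Combine with x ≡ 4 (mod 11): since gcd(4, 11) = 1, we get a unique residue mod 44.
    Write x = 3 + 4·t and substitute into x ≡ 4 (mod 11): 4·t ≡ 4 − 3 = 1 (mod 11).
    The inverse of 4 mod 11 is 3 (since 4·3 = 12 = 1·11 + 1), so t ≡ 3·1 = 3 ≡ 3 (mod 11).
    Then x = 3 + 4·3 = 15, valid modulo lcm(4, 11) = 44: x ≡ 15 (mod 44).
  Combine with x ≡ 8 (mod 9): since gcd(44, 9) = 1, we get a unique residue mod 396.
    Write x = 15 + 44·t and substitute into x ≡ 8 (mod 9): 44·t ≡ 8 − 15 = -7 (mod 9).
    Reduce coefficients mod 9: 8·t ≡ 2 (mod 9).
    The inverse of 8 mod 9 is 8 (since 8·8 = 64 = 7·9 + 1), so t ≡ 8·2 = 16 ≡ 7 (mod 9).
    Then x = 15 + 44·7 = 323, valid modulo lcm(44, 9) = 396: x ≡ 323 (mod 396).
Verify: 323 mod 4 = 3 ✓, 323 mod 11 = 4 ✓, 323 mod 9 = 8 ✓.

x ≡ 323 (mod 396).


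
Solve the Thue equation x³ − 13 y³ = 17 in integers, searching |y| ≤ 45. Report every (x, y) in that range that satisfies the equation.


The equation is x³ - 13y³ = 17. For fixed y, x³ = 13·y³ + 17, so a solution requires the RHS to be a perfect cube.
Strategy: iterate y from -45 to 45, compute RHS = 13·y³ + 17, and check whether it is a (positive or negative) perfect cube.
Check small values of y:
  y = 0: RHS = 17 is not a perfect cube.
  y = 1: RHS = 30 is not a perfect cube.
  y = -1: RHS = 4 is not a perfect cube.
  y = 2: RHS = 121 is not a perfect cube.
  y = -2: RHS = -87 is not a perfect cube.
  y = 3: RHS = 368 is not a perfect cube.
  y = -3: RHS = -334 is not a perfect cube.
Continuing the search up to |y| = 45 finds no solutions either.
No (x, y) in the scanned range satisfies the equation.

No integer solutions with |y| ≤ 45.


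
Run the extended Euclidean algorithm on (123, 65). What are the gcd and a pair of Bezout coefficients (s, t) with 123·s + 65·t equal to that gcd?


Euclidean algorithm on (123, 65) — divide until remainder is 0:
  123 = 1 · 65 + 58
  65 = 1 · 58 + 7
  58 = 8 · 7 + 2
  7 = 3 · 2 + 1
  2 = 2 · 1 + 0
gcd(123, 65) = 1.
Track Bezout coefficients alongside the remainders: start with r₀ = 123 = a·1 + b·0 (s = 1, t = 0) and r₁ = 65 = a·0 + b·1 (s = 0, t = 1); each new remainder r_{k+1} = r_{k-1} − q_k·r_k inherits s_{k+1} = s_{k-1} − q_k·s_k, t_{k+1} = t_{k-1} − q_k·t_k, so r_k = a·s_k + b·t_k at every step:
  q = 1: r = 58, s = 1 − 1·0 = 1, t = 0 − 1·1 = -1  (check: 123·1 + 65·(-1) = 58)
  q = 1: r = 7, s = 0 − 1·1 = -1, t = 1 − 1·(-1) = 2  (check: 123·(-1) + 65·2 = 7)
  q = 8: r = 2, s = 1 − 8·(-1) = 9, t = -1 − 8·2 = -17  (check: 123·9 + 65·(-17) = 2)
  q = 3: r = 1, s = -1 − 3·9 = -28, t = 2 − 3·(-17) = 53  (check: 123·(-28) + 65·53 = 1)
The row with r = 1 (the gcd) gives the Bezout coefficients s = -28, t = 53.
Result: 123 · (-28) + 65 · (53) = 1.

gcd(123, 65) = 1; s = -28, t = 53 (check: 123·(-28) + 65·53 = 1).


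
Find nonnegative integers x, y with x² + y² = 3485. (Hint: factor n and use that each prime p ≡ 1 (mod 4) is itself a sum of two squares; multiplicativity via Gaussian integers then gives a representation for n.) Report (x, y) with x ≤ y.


Step 1: Factor n = 3485 = 5 · 17 · 41.
Step 2: Check the mod-4 condition on each prime factor: 5 ≡ 1 (mod 4), exponent 1; 17 ≡ 1 (mod 4), exponent 1; 41 ≡ 1 (mod 4), exponent 1.
All primes ≡ 3 (mod 4) appear to even exponent (or don't appear), so by the two-squares theorem n IS expressible as a sum of two squares.
Step 3: Build a representation. Here n = 5 · 17 · 41 is a product of primes ≡ 1 (mod 4). Each prime p ≡ 1 (mod 4) is itself a sum of two squares; find a² by testing p − a² for a perfect square:
  5: 5 − 1² = 4 = 2² ⇒ 5 = 1² + 2².
  17: 17 − 1² = 16 = 4² ⇒ 17 = 1² + 4².
  41: 41 − 1² = 40, 41 − 2² = 37, 41 − 3² = 32, 41 − 4² = 25 = 5² ⇒ 41 = 4² + 5².
  Combine using the Brahmagupta–Fibonacci identity (a² + b²)(c² + d²) = (ac − bd)² + (ad + bc)² = (ac + bd)² + (ad − bc)²:
  5 · 17 = 85: from (1² + 2²)(1² + 4²), take (1·1 − 2·4, 1·4 + 2·1) = (1 − 8, 4 + 2) = (-7, 6); dropping signs (only squares matter) gives (7, 6); check 7² + 6² = 49 + 36 = 85 ✓.
  85 · 41 = 3485: from (7² + 6²)(4² + 5²), take (7·4 − 6·5, 7·5 + 6·4) = (28 − 30, 35 + 24) = (-2, 59); dropping signs (only squares matter) gives (2, 59); check 2² + 59² = 4 + 3481 = 3485 ✓.
Step 4: Order so x ≤ y and verify: 2² + 59² = 4 + 3481 = 3485 = n. ✓

n = 3485 = 2² + 59² (one valid representation with x ≤ y).


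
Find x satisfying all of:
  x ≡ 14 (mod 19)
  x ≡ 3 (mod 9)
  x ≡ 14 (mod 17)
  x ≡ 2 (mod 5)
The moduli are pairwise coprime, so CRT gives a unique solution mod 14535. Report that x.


Product of moduli M = 19 · 9 · 17 · 5 = 14535.
Merge one congruence at a time:
  Start: x ≡ 14 (mod 19).
  Combine with x ≡ 3 (mod 9); new modulus lcm = 171.
    Write x = 14 + 19·t and substitute into x ≡ 3 (mod 9): 19·t ≡ 3 − 14 = -11 (mod 9).
    Reduce coefficients mod 9: 1·t ≡ 7 (mod 9).
    So t ≡ 7 (mod 9).
    Then x = 14 + 19·7 = 147, valid modulo lcm(19, 9) = 171: x ≡ 147 (mod 171).
  Combine with x ≡ 14 (mod 17); new modulus lcm = 2907.
    Write x = 147 + 171·t and substitute into x ≡ 14 (mod 17): 171·t ≡ 14 − 147 = -133 (mod 17).
    Reduce coefficients mod 17: 1·t ≡ 3 (mod 17).
    So t ≡ 3 (mod 17).
    Then x = 147 + 171·3 = 660, valid modulo lcm(171, 17) = 2907: x ≡ 660 (mod 2907).
  Combine with x ≡ 2 (mod 5); new modulus lcm = 14535.
    Write x = 660 + 2907·t and substitute into x ≡ 2 (mod 5): 2907·t ≡ 2 − 660 = -658 (mod 5).
    Reduce coefficients mod 5: 2·t ≡ 2 (mod 5).
    The inverse of 2 mod 5 is 3 (since 2·3 = 6 = 1·5 + 1), so t ≡ 3·2 = 6 ≡ 1 (mod 5).
    Then x = 660 + 2907·1 = 3567, valid modulo lcm(2907, 5) = 14535: x ≡ 3567 (mod 14535).
Verify against each original: 3567 mod 19 = 14, 3567 mod 9 = 3, 3567 mod 17 = 14, 3567 mod 5 = 2.

x ≡ 3567 (mod 14535).


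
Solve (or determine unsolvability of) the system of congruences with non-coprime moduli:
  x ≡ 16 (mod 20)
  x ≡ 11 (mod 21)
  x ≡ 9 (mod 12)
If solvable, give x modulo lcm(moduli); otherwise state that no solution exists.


Moduli 20, 21, 12 are not pairwise coprime, so CRT works modulo lcm(m_i) when all pairwise compatibility conditions hold.
Pairwise compatibility: gcd(m_i, m_j) must divide a_i - a_j for every pair.
Merge one congruence at a time:
  Start: x ≡ 16 (mod 20).
  Combine with x ≡ 11 (mod 21): gcd(20, 21) = 1; 11 - 16 = -5, which IS divisible by 1, so compatible.
    Write x = 16 + 20·t and substitute into x ≡ 11 (mod 21): 20·t ≡ 11 − 16 = -5 (mod 21).
    Reduce coefficients mod 21: 20·t ≡ 16 (mod 21).
    The inverse of 20 mod 21 is 20 (since 20·20 = 400 = 19·21 + 1), so t ≡ 20·16 = 320 ≡ 5 (mod 21).
    Then x = 16 + 20·5 = 116, valid modulo lcm(20, 21) = 420: x ≡ 116 (mod 420).
  Combine with x ≡ 9 (mod 12): gcd(420, 12) = 12, and 9 - 116 = -107 is NOT divisible by 12.
    ⇒ system is inconsistent (no integer solution).

No solution (the system is inconsistent).


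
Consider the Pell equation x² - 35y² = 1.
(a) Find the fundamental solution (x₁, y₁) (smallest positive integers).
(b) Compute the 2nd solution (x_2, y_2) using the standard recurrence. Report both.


Step 1: Find the fundamental solution (x₁, y₁) of x² - 35y² = 1.
  Expand √35 as a continued fraction. a₀ = ⌊√35⌋ = 5; iterate m_{k+1} = d_k·a_k − m_k, d_{k+1} = (35 − m_{k+1}²)/d_k, a_{k+1} = ⌊(a₀ + m_{k+1})/d_{k+1}⌋ (starting m₀ = 0, d₀ = 1), with convergents p_k = a_k·p_{k-1} + p_{k-2}, q_k = a_k·q_{k-1} + q_{k-2} (p₋₁ = 1, q₋₁ = 0):
  k = 0: a₀ = 5; p₀/q₀ = 5/1; p₀² − 35·q₀² = 25 − 35 = -10.
  k = 1: m = 5, d = 10, a = ⌊(5 + 5)/10⌋ = 1; p/q = (1·5 + 1)/(1·1 + 0) = 6/1; p² − 35·q² = 36 − 35 = 1.
  The first convergent with p² − 35·q² = 1 gives the fundamental solution (x₁, y₁) = (6, 1).
Step 2: Apply the recurrence (x_{n+1}, y_{n+1}) = (x₁x_n + 35y₁y_n, x₁y_n + y₁x_n) repeatedly.
  From (x_1, y_1) = (6, 1): x_2 = 6·6 + 35·1·1 = 71; y_2 = 6·1 + 1·6 = 12.
Step 3: Verify x_2² - 35·y_2² = 5041 - 5040 = 1 (should be 1). ✓

(x_1, y_1) = (6, 1); (x_2, y_2) = (71, 12).


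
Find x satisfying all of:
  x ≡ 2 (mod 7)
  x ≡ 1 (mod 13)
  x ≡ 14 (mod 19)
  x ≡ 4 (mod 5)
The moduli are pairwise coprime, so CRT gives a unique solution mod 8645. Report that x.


Product of moduli M = 7 · 13 · 19 · 5 = 8645.
Merge one congruence at a time:
  Start: x ≡ 2 (mod 7).
  Combine with x ≡ 1 (mod 13); new modulus lcm = 91.
    Write x = 2 + 7·t and substitute into x ≡ 1 (mod 13): 7·t ≡ 1 − 2 = -1 (mod 13).
    Reduce coefficients mod 13: 7·t ≡ 12 (mod 13).
    The inverse of 7 mod 13 is 2 (since 7·2 = 14 = 1·13 + 1), so t ≡ 2·12 = 24 ≡ 11 (mod 13).
    Then x = 2 + 7·11 = 79, valid modulo lcm(7, 13) = 91: x ≡ 79 (mod 91).
  Combine with x ≡ 14 (mod 19); new modulus lcm = 1729.
    Write x = 79 + 91·t and substitute into x ≡ 14 (mod 19): 91·t ≡ 14 − 79 = -65 (mod 19).
    Reduce coefficients mod 19: 15·t ≡ 11 (mod 19).
    The inverse of 15 mod 19 is 14 (since 15·14 = 210 = 11·19 + 1), so t ≡ 14·11 = 154 ≡ 2 (mod 19).
    Then x = 79 + 91·2 = 261, valid modulo lcm(91, 19) = 1729: x ≡ 261 (mod 1729).
  Combine with x ≡ 4 (mod 5); new modulus lcm = 8645.
    Write x = 261 + 1729·t and substitute into x ≡ 4 (mod 5): 1729·t ≡ 4 − 261 = -257 (mod 5).
    Reduce coefficients mod 5: 4·t ≡ 3 (mod 5).
    The inverse of 4 mod 5 is 4 (since 4·4 = 16 = 3·5 + 1), so t ≡ 4·3 = 12 ≡ 2 (mod 5).
    Then x = 261 + 1729·2 = 3719, valid modulo lcm(1729, 5) = 8645: x ≡ 3719 (mod 8645).
Verify against each original: 3719 mod 7 = 2, 3719 mod 13 = 1, 3719 mod 19 = 14, 3719 mod 5 = 4.

x ≡ 3719 (mod 8645).


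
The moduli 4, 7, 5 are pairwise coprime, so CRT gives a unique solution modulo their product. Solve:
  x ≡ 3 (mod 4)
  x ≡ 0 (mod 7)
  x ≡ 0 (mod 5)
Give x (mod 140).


Moduli 4, 7, 5 are pairwise coprime; by CRT there is a unique solution modulo M = 4 · 7 · 5 = 140.
Solve pairwise, accumulating the modulus:
  Start with x ≡ 3 (mod 4).
  Combine with x ≡ 0 (mod 7): since gcd(4, 7) = 1, we get a unique residue mod 28.
    Write x = 3 + 4·t and substitute into x ≡ 0 (mod 7): 4·t ≡ 0 − 3 = -3 (mod 7).
    Reduce coefficients mod 7: 4·t ≡ 4 (mod 7).
    The inverse of 4 mod 7 is 2 (since 4·2 = 8 = 1·7 + 1), so t ≡ 2·4 = 8 ≡ 1 (mod 7).
    Then x = 3 + 4·1 = 7, valid modulo lcm(4, 7) = 28: x ≡ 7 (mod 28).
  Combine with x ≡ 0 (mod 5): since gcd(28, 5) = 1, we get a unique residue mod 140.
    Write x = 7 + 28·t and substitute into x ≡ 0 (mod 5): 28·t ≡ 0 − 7 = -7 (mod 5).
    Reduce coefficients mod 5: 3·t ≡ 3 (mod 5).
    The inverse of 3 mod 5 is 2 (since 3·2 = 6 = 1·5 + 1), so t ≡ 2·3 = 6 ≡ 1 (mod 5).
    Then x = 7 + 28·1 = 35, valid modulo lcm(28, 5) = 140: x ≡ 35 (mod 140).
Verify: 35 mod 4 = 3 ✓, 35 mod 7 = 0 ✓, 35 mod 5 = 0 ✓.

x ≡ 35 (mod 140).


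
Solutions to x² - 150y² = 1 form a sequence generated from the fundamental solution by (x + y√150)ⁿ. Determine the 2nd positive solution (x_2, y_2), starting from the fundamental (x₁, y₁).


Step 1: Find the fundamental solution (x₁, y₁) of x² - 150y² = 1.
  Expand √150 as a continued fraction. a₀ = ⌊√150⌋ = 12; iterate m_{k+1} = d_k·a_k − m_k, d_{k+1} = (150 − m_{k+1}²)/d_k, a_{k+1} = ⌊(a₀ + m_{k+1})/d_{k+1}⌋ (starting m₀ = 0, d₀ = 1), with convergents p_k = a_k·p_{k-1} + p_{k-2}, q_k = a_k·q_{k-1} + q_{k-2} (p₋₁ = 1, q₋₁ = 0):
  k = 0: a₀ = 12; p₀/q₀ = 12/1; p₀² − 150·q₀² = 144 − 150 = -6.
  k = 1: m = 12, d = 6, a = ⌊(12 + 12)/6⌋ = 4; p/q = (4·12 + 1)/(4·1 + 0) = 49/4; p² − 150·q² = 2401 − 2400 = 1.
  The first convergent with p² − 150·q² = 1 gives the fundamental solution (x₁, y₁) = (49, 4).
Step 2: Apply the recurrence (x_{n+1}, y_{n+1}) = (x₁x_n + 150y₁y_n, x₁y_n + y₁x_n) repeatedly.
  From (x_1, y_1) = (49, 4): x_2 = 49·49 + 150·4·4 = 4801; y_2 = 49·4 + 4·49 = 392.
Step 3: Verify x_2² - 150·y_2² = 23049601 - 23049600 = 1 (should be 1). ✓

(x_1, y_1) = (49, 4); (x_2, y_2) = (4801, 392).


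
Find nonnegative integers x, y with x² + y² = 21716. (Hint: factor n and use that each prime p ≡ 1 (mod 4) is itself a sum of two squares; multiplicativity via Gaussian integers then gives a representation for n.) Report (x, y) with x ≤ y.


Step 1: Factor n = 21716 = 2^2 · 61 · 89.
Step 2: Check the mod-4 condition on each prime factor: 2 = 2 (special); 61 ≡ 1 (mod 4), exponent 1; 89 ≡ 1 (mod 4), exponent 1.
All primes ≡ 3 (mod 4) appear to even exponent (or don't appear), so by the two-squares theorem n IS expressible as a sum of two squares.
Step 3: Build a representation. Group n = k² · m with k = 2 and m = 61 · 89 = 5429 (a product of primes ≡ 1 (mod 4)); a representation of m scales to one of n via (k·x)² + (k·y)² = k²(x² + y²). Each prime p ≡ 1 (mod 4) is itself a sum of two squares; find a² by testing p − a² for a perfect square:
  61: 61 − 1² = 60, 61 − 2² = 57, 61 − 3² = 52, 61 − 4² = 45, 61 − 5² = 36 = 6² ⇒ 61 = 5² + 6².
  89: 89 − 1² = 88, 89 − 2² = 85, 89 − 3² = 80, 89 − 4² = 73, 89 − 5² = 64 = 8² ⇒ 89 = 5² + 8².
  Combine using the Brahmagupta–Fibonacci identity (a² + b²)(c² + d²) = (ac − bd)² + (ad + bc)² = (ac + bd)² + (ad − bc)²:
  61 · 89 = 5429: from (5² + 6²)(5² + 8²), take (5·5 − 6·8, 5·8 + 6·5) = (25 − 48, 40 + 30) = (-23, 70); dropping signs (only squares matter) gives (23, 70); check 23² + 70² = 529 + 4900 = 5429 ✓.
  Scale by k = 2: (2·23, 2·70) = (46, 140).
Step 4: Order so x ≤ y and verify: 46² + 140² = 2116 + 19600 = 21716 = n. ✓

n = 21716 = 46² + 140² (one valid representation with x ≤ y).


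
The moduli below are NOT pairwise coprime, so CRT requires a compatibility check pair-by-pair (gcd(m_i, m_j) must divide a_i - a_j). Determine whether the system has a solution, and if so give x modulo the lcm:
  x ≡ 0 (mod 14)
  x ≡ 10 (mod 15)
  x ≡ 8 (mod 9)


Moduli 14, 15, 9 are not pairwise coprime, so CRT works modulo lcm(m_i) when all pairwise compatibility conditions hold.
Pairwise compatibility: gcd(m_i, m_j) must divide a_i - a_j for every pair.
Merge one congruence at a time:
  Start: x ≡ 0 (mod 14).
  Combine with x ≡ 10 (mod 15): gcd(14, 15) = 1; 10 - 0 = 10, which IS divisible by 1, so compatible.
    Write x = 0 + 14·t and substitute into x ≡ 10 (mod 15): 14·t ≡ 10 − 0 = 10 (mod 15).
    The inverse of 14 mod 15 is 14 (since 14·14 = 196 = 13·15 + 1), so t ≡ 14·10 = 140 ≡ 5 (mod 15).
    Then x = 0 + 14·5 = 70, valid modulo lcm(14, 15) = 210: x ≡ 70 (mod 210).
  Combine with x ≡ 8 (mod 9): gcd(210, 9) = 3, and 8 - 70 = -62 is NOT divisible by 3.
    ⇒ system is inconsistent (no integer solution).

No solution (the system is inconsistent).


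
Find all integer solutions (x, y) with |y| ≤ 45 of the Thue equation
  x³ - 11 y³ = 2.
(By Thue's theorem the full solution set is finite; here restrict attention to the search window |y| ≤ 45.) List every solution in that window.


The equation is x³ - 11y³ = 2. For fixed y, x³ = 11·y³ + 2, so a solution requires the RHS to be a perfect cube.
Strategy: iterate y from -45 to 45, compute RHS = 11·y³ + 2, and check whether it is a (positive or negative) perfect cube.
Check small values of y:
  y = 0: RHS = 2 is not a perfect cube.
  y = 1: RHS = 13 is not a perfect cube.
  y = -1: RHS = -9 is not a perfect cube.
  y = 2: RHS = 90 is not a perfect cube.
  y = -2: RHS = -86 is not a perfect cube.
  y = 3: RHS = 299 is not a perfect cube.
  y = -3: RHS = -295 is not a perfect cube.
Continuing the search up to |y| = 45 finds no solutions either.
No (x, y) in the scanned range satisfies the equation.

No integer solutions with |y| ≤ 45.


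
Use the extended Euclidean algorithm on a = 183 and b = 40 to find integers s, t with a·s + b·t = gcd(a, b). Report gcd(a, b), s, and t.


Euclidean algorithm on (183, 40) — divide until remainder is 0:
  183 = 4 · 40 + 23
  40 = 1 · 23 + 17
  23 = 1 · 17 + 6
  17 = 2 · 6 + 5
  6 = 1 · 5 + 1
  5 = 5 · 1 + 0
gcd(183, 40) = 1.
Track Bezout coefficients alongside the remainders: start with r₀ = 183 = a·1 + b·0 (s = 1, t = 0) and r₁ = 40 = a·0 + b·1 (s = 0, t = 1); each new remainder r_{k+1} = r_{k-1} − q_k·r_k inherits s_{k+1} = s_{k-1} − q_k·s_k, t_{k+1} = t_{k-1} − q_k·t_k, so r_k = a·s_k + b·t_k at every step:
  q = 4: r = 23, s = 1 − 4·0 = 1, t = 0 − 4·1 = -4  (check: 183·1 + 40·(-4) = 23)
  q = 1: r = 17, s = 0 − 1·1 = -1, t = 1 − 1·(-4) = 5  (check: 183·(-1) + 40·5 = 17)
  q = 1: r = 6, s = 1 − 1·(-1) = 2, t = -4 − 1·5 = -9  (check: 183·2 + 40·(-9) = 6)
  q = 2: r = 5, s = -1 − 2·2 = -5, t = 5 − 2·(-9) = 23  (check: 183·(-5) + 40·23 = 5)
  q = 1: r = 1, s = 2 − 1·(-5) = 7, t = -9 − 1·23 = -32  (check: 183·7 + 40·(-32) = 1)
The row with r = 1 (the gcd) gives the Bezout coefficients s = 7, t = -32.
Result: 183 · (7) + 40 · (-32) = 1.

gcd(183, 40) = 1; s = 7, t = -32 (check: 183·7 + 40·(-32) = 1).


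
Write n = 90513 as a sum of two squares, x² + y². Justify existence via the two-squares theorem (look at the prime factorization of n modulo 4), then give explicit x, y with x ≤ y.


Step 1: Factor n = 90513 = 3^2 · 89 · 113.
Step 2: Check the mod-4 condition on each prime factor: 3 ≡ 3 (mod 4), exponent 2 (must be even); 89 ≡ 1 (mod 4), exponent 1; 113 ≡ 1 (mod 4), exponent 1.
All primes ≡ 3 (mod 4) appear to even exponent (or don't appear), so by the two-squares theorem n IS expressible as a sum of two squares.
Step 3: Build a representation. Group n = k² · m with k = 3 and m = 89 · 113 = 10057 (a product of primes ≡ 1 (mod 4)); a representation of m scales to one of n via (k·x)² + (k·y)² = k²(x² + y²). Each prime p ≡ 1 (mod 4) is itself a sum of two squares; find a² by testing p − a² for a perfect square:
  89: 89 − 1² = 88, 89 − 2² = 85, 89 − 3² = 80, 89 − 4² = 73, 89 − 5² = 64 = 8² ⇒ 89 = 5² + 8².
  113: 113 − 1² = 112, 113 − 2² = 109, 113 − 3² = 104, 113 − 4² = 97, 113 − 5² = 88, 113 − 6² = 77, 113 − 7² = 64 = 8² ⇒ 113 = 7² + 8².
  Combine using the Brahmagupta–Fibonacci identity (a² + b²)(c² + d²) = (ac − bd)² + (ad + bc)² = (ac + bd)² + (ad − bc)²:
  89 · 113 = 10057: from (5² + 8²)(7² + 8²), take (5·7 − 8·8, 5·8 + 8·7) = (35 − 64, 40 + 56) = (-29, 96); dropping signs (only squares matter) gives (29, 96); check 29² + 96² = 841 + 9216 = 10057 ✓.
  Scale by k = 3: (3·29, 3·96) = (87, 288).
Step 4: Order so x ≤ y and verify: 87² + 288² = 7569 + 82944 = 90513 = n. ✓

n = 90513 = 87² + 288² (one valid representation with x ≤ y).


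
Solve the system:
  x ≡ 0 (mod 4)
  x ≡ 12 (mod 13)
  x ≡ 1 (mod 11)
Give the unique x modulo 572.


Moduli 4, 13, 11 are pairwise coprime; by CRT there is a unique solution modulo M = 4 · 13 · 11 = 572.
Solve pairwise, accumulating the modulus:
  Start with x ≡ 0 (mod 4).
  Combine with x ≡ 12 (mod 13): since gcd(4, 13) = 1, we get a unique residue mod 52.
    Write x = 0 + 4·t and substitute into x ≡ 12 (mod 13): 4·t ≡ 12 − 0 = 12 (mod 13).
    The inverse of 4 mod 13 is 10 (since 4·10 = 40 = 3·13 + 1), so t ≡ 10·12 = 120 ≡ 3 (mod 13).
    Then x = 0 + 4·3 = 12, valid modulo lcm(4, 13) = 52: x ≡ 12 (mod 52).
  Combine with x ≡ 1 (mod 11): since gcd(52, 11) = 1, we get a unique residue mod 572.
    Write x = 12 + 52·t and substitute into x ≡ 1 (mod 11): 52·t ≡ 1 − 12 = -11 (mod 11).
    Reduce coefficients mod 11: 8·t ≡ 0 (mod 11).
    The inverse of 8 mod 11 is 7 (since 8·7 = 56 = 5·11 + 1), so t ≡ 7·0 = 0 ≡ 0 (mod 11).
    Then x = 12 + 52·0 = 12, valid modulo lcm(52, 11) = 572: x ≡ 12 (mod 572).
Verify: 12 mod 4 = 0 ✓, 12 mod 13 = 12 ✓, 12 mod 11 = 1 ✓.

x ≡ 12 (mod 572).


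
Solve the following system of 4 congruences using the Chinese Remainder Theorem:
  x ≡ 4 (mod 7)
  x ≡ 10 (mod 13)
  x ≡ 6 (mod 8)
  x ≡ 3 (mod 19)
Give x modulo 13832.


Product of moduli M = 7 · 13 · 8 · 19 = 13832.
Merge one congruence at a time:
  Start: x ≡ 4 (mod 7).
  Combine with x ≡ 10 (mod 13); new modulus lcm = 91.
    Write x = 4 + 7·t and substitute into x ≡ 10 (mod 13): 7·t ≡ 10 − 4 = 6 (mod 13).
    The inverse of 7 mod 13 is 2 (since 7·2 = 14 = 1·13 + 1), so t ≡ 2·6 = 12 ≡ 12 (mod 13).
    Then x = 4 + 7·12 = 88, valid modulo lcm(7, 13) = 91: x ≡ 88 (mod 91).
  Combine with x ≡ 6 (mod 8); new modulus lcm = 728.
    Write x = 88 + 91·t and substitute into x ≡ 6 (mod 8): 91·t ≡ 6 − 88 = -82 (mod 8).
    Reduce coefficients mod 8: 3·t ≡ 6 (mod 8).
    The inverse of 3 mod 8 is 3 (since 3·3 = 9 = 1·8 + 1), so t ≡ 3·6 = 18 ≡ 2 (mod 8).
    Then x = 88 + 91·2 = 270, valid modulo lcm(91, 8) = 728: x ≡ 270 (mod 728).
  Combine with x ≡ 3 (mod 19); new modulus lcm = 13832.
    Write x = 270 + 728·t and substitute into x ≡ 3 (mod 19): 728·t ≡ 3 − 270 = -267 (mod 19).
    Reduce coefficients mod 19: 6·t ≡ 18 (mod 19).
    The inverse of 6 mod 19 is 16 (since 6·16 = 96 = 5·19 + 1), so t ≡ 16·18 = 288 ≡ 3 (mod 19).
    Then x = 270 + 728·3 = 2454, valid modulo lcm(728, 19) = 13832: x ≡ 2454 (mod 13832).
Verify against each original: 2454 mod 7 = 4, 2454 mod 13 = 10, 2454 mod 8 = 6, 2454 mod 19 = 3.

x ≡ 2454 (mod 13832).


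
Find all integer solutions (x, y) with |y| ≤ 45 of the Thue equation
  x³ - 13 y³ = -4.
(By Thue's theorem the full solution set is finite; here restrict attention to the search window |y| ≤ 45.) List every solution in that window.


The equation is x³ - 13y³ = -4. For fixed y, x³ = 13·y³ − 4, so a solution requires the RHS to be a perfect cube.
Strategy: iterate y from -45 to 45, compute RHS = 13·y³ − 4, and check whether it is a (positive or negative) perfect cube.
Check small values of y:
  y = 0: RHS = -4 is not a perfect cube.
  y = 1: RHS = 9 is not a perfect cube.
  y = -1: RHS = -17 is not a perfect cube.
  y = 2: RHS = 100 is not a perfect cube.
  y = -2: RHS = -108 is not a perfect cube.
  y = 3: RHS = 347 is not a perfect cube.
  y = -3: RHS = -355 is not a perfect cube.
Continuing the search up to |y| = 45 finds no solutions either.
No (x, y) in the scanned range satisfies the equation.

No integer solutions with |y| ≤ 45.


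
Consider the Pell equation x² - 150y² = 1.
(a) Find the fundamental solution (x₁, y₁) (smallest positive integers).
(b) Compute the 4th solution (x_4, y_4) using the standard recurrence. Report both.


Step 1: Find the fundamental solution (x₁, y₁) of x² - 150y² = 1.
  Expand √150 as a continued fraction. a₀ = ⌊√150⌋ = 12; iterate m_{k+1} = d_k·a_k − m_k, d_{k+1} = (150 − m_{k+1}²)/d_k, a_{k+1} = ⌊(a₀ + m_{k+1})/d_{k+1}⌋ (starting m₀ = 0, d₀ = 1), with convergents p_k = a_k·p_{k-1} + p_{k-2}, q_k = a_k·q_{k-1} + q_{k-2} (p₋₁ = 1, q₋₁ = 0):
  k = 0: a₀ = 12; p₀/q₀ = 12/1; p₀² − 150·q₀² = 144 − 150 = -6.
  k = 1: m = 12, d = 6, a = ⌊(12 + 12)/6⌋ = 4; p/q = (4·12 + 1)/(4·1 + 0) = 49/4; p² − 150·q² = 2401 − 2400 = 1.
  The first convergent with p² − 150·q² = 1 gives the fundamental solution (x₁, y₁) = (49, 4).
Step 2: Apply the recurrence (x_{n+1}, y_{n+1}) = (x₁x_n + 150y₁y_n, x₁y_n + y₁x_n) repeatedly.
  From (x_1, y_1) = (49, 4): x_2 = 49·49 + 150·4·4 = 4801; y_2 = 49·4 + 4·49 = 392.
  From (x_2, y_2) = (4801, 392): x_3 = 49·4801 + 150·4·392 = 470449; y_3 = 49·392 + 4·4801 = 38412.
  From (x_3, y_3) = (470449, 38412): x_4 = 49·470449 + 150·4·38412 = 46099201; y_4 = 49·38412 + 4·470449 = 3763984.
Step 3: Verify x_4² - 150·y_4² = 2125136332838401 - 2125136332838400 = 1 (should be 1). ✓

(x_1, y_1) = (49, 4); (x_4, y_4) = (46099201, 3763984).


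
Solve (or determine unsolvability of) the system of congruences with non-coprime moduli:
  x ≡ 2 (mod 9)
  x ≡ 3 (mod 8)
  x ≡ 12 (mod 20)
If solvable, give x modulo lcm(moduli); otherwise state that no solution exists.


Moduli 9, 8, 20 are not pairwise coprime, so CRT works modulo lcm(m_i) when all pairwise compatibility conditions hold.
Pairwise compatibility: gcd(m_i, m_j) must divide a_i - a_j for every pair.
Merge one congruence at a time:
  Start: x ≡ 2 (mod 9).
  Combine with x ≡ 3 (mod 8): gcd(9, 8) = 1; 3 - 2 = 1, which IS divisible by 1, so compatible.
    Write x = 2 + 9·t and substitute into x ≡ 3 (mod 8): 9·t ≡ 3 − 2 = 1 (mod 8).
    Reduce coefficients mod 8: 1·t ≡ 1 (mod 8).
    So t ≡ 1 (mod 8).
    Then x = 2 + 9·1 = 11, valid modulo lcm(9, 8) = 72: x ≡ 11 (mod 72).
  Combine with x ≡ 12 (mod 20): gcd(72, 20) = 4, and 12 - 11 = 1 is NOT divisible by 4.
    ⇒ system is inconsistent (no integer solution).

No solution (the system is inconsistent).


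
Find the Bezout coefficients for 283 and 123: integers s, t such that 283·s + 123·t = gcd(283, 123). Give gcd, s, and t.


Euclidean algorithm on (283, 123) — divide until remainder is 0:
  283 = 2 · 123 + 37
  123 = 3 · 37 + 12
  37 = 3 · 12 + 1
  12 = 12 · 1 + 0
gcd(283, 123) = 1.
Track Bezout coefficients alongside the remainders: start with r₀ = 283 = a·1 + b·0 (s = 1, t = 0) and r₁ = 123 = a·0 + b·1 (s = 0, t = 1); each new remainder r_{k+1} = r_{k-1} − q_k·r_k inherits s_{k+1} = s_{k-1} − q_k·s_k, t_{k+1} = t_{k-1} − q_k·t_k, so r_k = a·s_k + b·t_k at every step:
  q = 2: r = 37, s = 1 − 2·0 = 1, t = 0 − 2·1 = -2  (check: 283·1 + 123·(-2) = 37)
  q = 3: r = 12, s = 0 − 3·1 = -3, t = 1 − 3·(-2) = 7  (check: 283·(-3) + 123·7 = 12)
  q = 3: r = 1, s = 1 − 3·(-3) = 10, t = -2 − 3·7 = -23  (check: 283·10 + 123·(-23) = 1)
The row with r = 1 (the gcd) gives the Bezout coefficients s = 10, t = -23.
Result: 283 · (10) + 123 · (-23) = 1.

gcd(283, 123) = 1; s = 10, t = -23 (check: 283·10 + 123·(-23) = 1).


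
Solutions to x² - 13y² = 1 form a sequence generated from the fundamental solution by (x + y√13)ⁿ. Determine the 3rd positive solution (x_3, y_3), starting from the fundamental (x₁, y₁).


Step 1: Find the fundamental solution (x₁, y₁) of x² - 13y² = 1.
  Expand √13 as a continued fraction. a₀ = ⌊√13⌋ = 3; iterate m_{k+1} = d_k·a_k − m_k, d_{k+1} = (13 − m_{k+1}²)/d_k, a_{k+1} = ⌊(a₀ + m_{k+1})/d_{k+1}⌋ (starting m₀ = 0, d₀ = 1), with convergents p_k = a_k·p_{k-1} + p_{k-2}, q_k = a_k·q_{k-1} + q_{k-2} (p₋₁ = 1, q₋₁ = 0):
  k = 0: a₀ = 3; p₀/q₀ = 3/1; p₀² − 13·q₀² = 9 − 13 = -4.
  k = 1: m = 3, d = 4, a = ⌊(3 + 3)/4⌋ = 1; p/q = (1·3 + 1)/(1·1 + 0) = 4/1; p² − 13·q² = 16 − 13 = 3.
  k = 2: m = 1, d = 3, a = ⌊(3 + 1)/3⌋ = 1; p/q = (1·4 + 3)/(1·1 + 1) = 7/2; p² − 13·q² = 49 − 52 = -3.
  k = 3: m = 2, d = 3, a = ⌊(3 + 2)/3⌋ = 1; p/q = (1·7 + 4)/(1·2 + 1) = 11/3; p² − 13·q² = 121 − 117 = 4.
  k = 4: m = 1, d = 4, a = ⌊(3 + 1)/4⌋ = 1; p/q = (1·11 + 7)/(1·3 + 2) = 18/5; p² − 13·q² = 324 − 325 = -1.
  k = 5: m = 3, d = 1, a = ⌊(3 + 3)/1⌋ = 6; p/q = (6·18 + 11)/(6·5 + 3) = 119/33; p² − 13·q² = 14161 − 14157 = 4.
  k = 6: m = 3, d = 4, a = ⌊(3 + 3)/4⌋ = 1; p/q = (1·119 + 18)/(1·33 + 5) = 137/38; p² − 13·q² = 18769 − 18772 = -3.
  k = 7: m = 1, d = 3, a = ⌊(3 + 1)/3⌋ = 1; p/q = (1·137 + 119)/(1·38 + 33) = 256/71; p² − 13·q² = 65536 − 65533 = 3.
  k = 8: m = 2, d = 3, a = ⌊(3 + 2)/3⌋ = 1; p/q = (1·256 + 137)/(1·71 + 38) = 393/109; p² − 13·q² = 154449 − 154453 = -4.
  k = 9: m = 1, d = 4, a = ⌊(3 + 1)/4⌋ = 1; p/q = (1·393 + 256)/(1·109 + 71) = 649/180; p² − 13·q² = 421201 − 421200 = 1.
  The first convergent with p² − 13·q² = 1 gives the fundamental solution (x₁, y₁) = (649, 180).
Step 2: Apply the recurrence (x_{n+1}, y_{n+1}) = (x₁x_n + 13y₁y_n, x₁y_n + y₁x_n) repeatedly.
  From (x_1, y_1) = (649, 180): x_2 = 649·649 + 13·180·180 = 842401; y_2 = 649·180 + 180·649 = 233640.
  From (x_2, y_2) = (842401, 233640): x_3 = 649·842401 + 13·180·233640 = 1093435849; y_3 = 649·233640 + 180·842401 = 303264540.
Step 3: Verify x_3² - 13·y_3² = 1195601955878350801 - 1195601955878350800 = 1 (should be 1). ✓

(x_1, y_1) = (649, 180); (x_3, y_3) = (1093435849, 303264540).


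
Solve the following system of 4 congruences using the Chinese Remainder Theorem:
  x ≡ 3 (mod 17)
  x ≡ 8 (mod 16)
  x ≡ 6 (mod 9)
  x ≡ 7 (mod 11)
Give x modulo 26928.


Product of moduli M = 17 · 16 · 9 · 11 = 26928.
Merge one congruence at a time:
  Start: x ≡ 3 (mod 17).
  Combine with x ≡ 8 (mod 16); new modulus lcm = 272.
    Write x = 3 + 17·t and substitute into x ≡ 8 (mod 16): 17·t ≡ 8 − 3 = 5 (mod 16).
    Reduce coefficients mod 16: 1·t ≡ 5 (mod 16).
    So t ≡ 5 (mod 16).
    Then x = 3 + 17·5 = 88, valid modulo lcm(17, 16) = 272: x ≡ 88 (mod 272).
  Combine with x ≡ 6 (mod 9); new modulus lcm = 2448.
    Write x = 88 + 272·t and substitute into x ≡ 6 (mod 9): 272·t ≡ 6 − 88 = -82 (mod 9).
    Reduce coefficients mod 9: 2·t ≡ 8 (mod 9).
    The inverse of 2 mod 9 is 5 (since 2·5 = 10 = 1·9 + 1), so t ≡ 5·8 = 40 ≡ 4 (mod 9).
    Then x = 88 + 272·4 = 1176, valid modulo lcm(272, 9) = 2448: x ≡ 1176 (mod 2448).
  Combine with x ≡ 7 (mod 11); new modulus lcm = 26928.
    Write x = 1176 + 2448·t and substitute into x ≡ 7 (mod 11): 2448·t ≡ 7 − 1176 = -1169 (mod 11).
    Reduce coefficients mod 11: 6·t ≡ 8 (mod 11).
    The inverse of 6 mod 11 is 2 (since 6·2 = 12 = 1·11 + 1), so t ≡ 2·8 = 16 ≡ 5 (mod 11).
    Then x = 1176 + 2448·5 = 13416, valid modulo lcm(2448, 11) = 26928: x ≡ 13416 (mod 26928).
Verify against each original: 13416 mod 17 = 3, 13416 mod 16 = 8, 13416 mod 9 = 6, 13416 mod 11 = 7.

x ≡ 13416 (mod 26928).


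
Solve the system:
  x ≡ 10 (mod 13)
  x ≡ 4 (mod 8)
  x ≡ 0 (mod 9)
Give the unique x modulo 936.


Moduli 13, 8, 9 are pairwise coprime; by CRT there is a unique solution modulo M = 13 · 8 · 9 = 936.
Solve pairwise, accumulating the modulus:
  Start with x ≡ 10 (mod 13).
  Combine with x ≡ 4 (mod 8): since gcd(13, 8) = 1, we get a unique residue mod 104.
    Write x = 10 + 13·t and substitute into x ≡ 4 (mod 8): 13·t ≡ 4 − 10 = -6 (mod 8).
    Reduce coefficients mod 8: 5·t ≡ 2 (mod 8).
    The inverse of 5 mod 8 is 5 (since 5·5 = 25 = 3·8 + 1), so t ≡ 5·2 = 10 ≡ 2 (mod 8).
    Then x = 10 + 13·2 = 36, valid modulo lcm(13, 8) = 104: x ≡ 36 (mod 104).
  Combine with x ≡ 0 (mod 9): since gcd(104, 9) = 1, we get a unique residue mod 936.
    Write x = 36 + 104·t and substitute into x ≡ 0 (mod 9): 104·t ≡ 0 − 36 = -36 (mod 9).
    Reduce coefficients mod 9: 5·t ≡ 0 (mod 9).
    The inverse of 5 mod 9 is 2 (since 5·2 = 10 = 1·9 + 1), so t ≡ 2·0 = 0 ≡ 0 (mod 9).
    Then x = 36 + 104·0 = 36, valid modulo lcm(104, 9) = 936: x ≡ 36 (mod 936).
Verify: 36 mod 13 = 10 ✓, 36 mod 8 = 4 ✓, 36 mod 9 = 0 ✓.

x ≡ 36 (mod 936).


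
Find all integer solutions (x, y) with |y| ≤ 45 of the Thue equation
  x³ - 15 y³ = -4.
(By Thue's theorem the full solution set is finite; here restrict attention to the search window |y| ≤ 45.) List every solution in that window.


The equation is x³ - 15y³ = -4. For fixed y, x³ = 15·y³ − 4, so a solution requires the RHS to be a perfect cube.
Strategy: iterate y from -45 to 45, compute RHS = 15·y³ − 4, and check whether it is a (positive or negative) perfect cube.
Check small values of y:
  y = 0: RHS = -4 is not a perfect cube.
  y = 1: RHS = 11 is not a perfect cube.
  y = -1: RHS = -19 is not a perfect cube.
  y = 2: RHS = 116 is not a perfect cube.
  y = -2: RHS = -124 is not a perfect cube.
  y = 3: RHS = 401 is not a perfect cube.
  y = -3: RHS = -409 is not a perfect cube.
Continuing the search up to |y| = 45 finds no solutions either.
No (x, y) in the scanned range satisfies the equation.

No integer solutions with |y| ≤ 45.


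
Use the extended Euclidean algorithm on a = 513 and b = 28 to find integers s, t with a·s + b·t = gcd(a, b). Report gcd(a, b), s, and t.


Euclidean algorithm on (513, 28) — divide until remainder is 0:
  513 = 18 · 28 + 9
  28 = 3 · 9 + 1
  9 = 9 · 1 + 0
gcd(513, 28) = 1.
Track Bezout coefficients alongside the remainders: start with r₀ = 513 = a·1 + b·0 (s = 1, t = 0) and r₁ = 28 = a·0 + b·1 (s = 0, t = 1); each new remainder r_{k+1} = r_{k-1} − q_k·r_k inherits s_{k+1} = s_{k-1} − q_k·s_k, t_{k+1} = t_{k-1} − q_k·t_k, so r_k = a·s_k + b·t_k at every step:
  q = 18: r = 9, s = 1 − 18·0 = 1, t = 0 − 18·1 = -18  (check: 513·1 + 28·(-18) = 9)
  q = 3: r = 1, s = 0 − 3·1 = -3, t = 1 − 3·(-18) = 55  (check: 513·(-3) + 28·55 = 1)
The row with r = 1 (the gcd) gives the Bezout coefficients s = -3, t = 55.
Result: 513 · (-3) + 28 · (55) = 1.

gcd(513, 28) = 1; s = -3, t = 55 (check: 513·(-3) + 28·55 = 1).
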